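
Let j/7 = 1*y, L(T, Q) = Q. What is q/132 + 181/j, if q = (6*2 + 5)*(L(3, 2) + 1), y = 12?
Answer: 587/231 ≈ 2.5411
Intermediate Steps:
j = 84 (j = 7*(1*12) = 7*12 = 84)
q = 51 (q = (6*2 + 5)*(2 + 1) = (12 + 5)*3 = 17*3 = 51)
q/132 + 181/j = 51/132 + 181/84 = 51*(1/132) + 181*(1/84) = 17/44 + 181/84 = 587/231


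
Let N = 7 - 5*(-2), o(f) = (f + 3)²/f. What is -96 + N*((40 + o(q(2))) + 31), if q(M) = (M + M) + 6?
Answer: 13983/10 ≈ 1398.3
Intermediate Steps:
q(M) = 6 + 2*M (q(M) = 2*M + 6 = 6 + 2*M)
o(f) = (3 + f)²/f
N = 17 (N = 7 + 10 = 17)
-96 + N*((40 + o(q(2))) + 31) = -96 + 17*((40 + (3 + (6 + 2*2))²/(6 + 2*2)) + 31) = -96 + 17*((40 + (3 + (6 + 4))²/(6 + 4)) + 31) = -96 + 17*((40 + (3 + 10)²/10) + 31) = -96 + 17*((40 + (⅒)*13²) + 31) = -96 + 17*((40 + (⅒)*169) + 31) = -96 + 17*((40 + 169/10) + 31) = -96 + 17*(569/10 + 31) = -96 + 17*(879/10) = -96 + 14943/10 = 13983/10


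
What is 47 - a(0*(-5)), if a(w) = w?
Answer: 47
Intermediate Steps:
47 - a(0*(-5)) = 47 - 0*(-5) = 47 - 1*0 = 47 + 0 = 47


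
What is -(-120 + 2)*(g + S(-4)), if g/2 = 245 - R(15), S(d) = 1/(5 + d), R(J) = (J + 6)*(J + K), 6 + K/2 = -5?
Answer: 92630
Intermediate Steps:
K = -22 (K = -12 + 2*(-5) = -12 - 10 = -22)
R(J) = (-22 + J)*(6 + J) (R(J) = (J + 6)*(J - 22) = (6 + J)*(-22 + J) = (-22 + J)*(6 + J))
g = 784 (g = 2*(245 - (-132 + 15² - 16*15)) = 2*(245 - (-132 + 225 - 240)) = 2*(245 - 1*(-147)) = 2*(245 + 147) = 2*392 = 784)
-(-120 + 2)*(g + S(-4)) = -(-120 + 2)*(784 + 1/(5 - 4)) = -(-118)*(784 + 1/1) = -(-118)*(784 + 1) = -(-118)*785 = -1*(-92630) = 92630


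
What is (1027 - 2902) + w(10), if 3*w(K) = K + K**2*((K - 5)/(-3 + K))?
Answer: -12935/7 ≈ -1847.9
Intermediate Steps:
w(K) = K/3 + K**2*(-5 + K)/(3*(-3 + K)) (w(K) = (K + K**2*((K - 5)/(-3 + K)))/3 = (K + K**2*((-5 + K)/(-3 + K)))/3 = (K + K**2*(-5 + K)/(-3 + K))/3 = K/3 + K**2*(-5 + K)/(3*(-3 + K)))
(1027 - 2902) + w(10) = (1027 - 2902) + (1/3)*10*(-3 + 10**2 - 4*10)/(-3 + 10) = -1875 + (1/3)*10*(-3 + 100 - 40)/7 = -1875 + (1/3)*10*(1/7)*57 = -1875 + 190/7 = -12935/7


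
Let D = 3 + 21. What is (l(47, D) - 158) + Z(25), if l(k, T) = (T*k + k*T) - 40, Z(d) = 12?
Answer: 2070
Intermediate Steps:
D = 24
l(k, T) = -40 + 2*T*k (l(k, T) = (T*k + T*k) - 40 = 2*T*k - 40 = -40 + 2*T*k)
(l(47, D) - 158) + Z(25) = ((-40 + 2*24*47) - 158) + 12 = ((-40 + 2256) - 158) + 12 = (2216 - 158) + 12 = 2058 + 12 = 2070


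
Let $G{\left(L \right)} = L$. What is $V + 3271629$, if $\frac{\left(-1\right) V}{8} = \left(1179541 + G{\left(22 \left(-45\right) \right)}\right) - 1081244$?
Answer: $2493173$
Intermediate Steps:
$V = -778456$ ($V = - 8 \left(\left(1179541 + 22 \left(-45\right)\right) - 1081244\right) = - 8 \left(\left(1179541 - 990\right) - 1081244\right) = - 8 \left(1178551 - 1081244\right) = \left(-8\right) 97307 = -778456$)
$V + 3271629 = -778456 + 3271629 = 2493173$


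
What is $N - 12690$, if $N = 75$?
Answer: $-12615$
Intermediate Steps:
$N - 12690 = 75 - 12690 = -12615$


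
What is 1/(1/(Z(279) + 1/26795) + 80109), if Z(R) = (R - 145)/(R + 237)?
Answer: 1795523/143844465117 ≈ 1.2482e-5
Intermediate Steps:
Z(R) = (-145 + R)/(237 + R)
1/(1/(Z(279) + 1/26795) + 80109) = 1/(1/((-145 + 279)/(237 + 279) + 1/26795) + 80109) = 1/(1/(134/516 + 1/26795) + 80109) = 1/(1/((1/516)*134 + 1/26795) + 80109) = 1/(1/(67/258 + 1/26795) + 80109) = 1/(1/(1795523/6913110) + 80109) = 1/(6913110/1795523 + 80109) = 1/(143844465117/1795523) = 1795523/143844465117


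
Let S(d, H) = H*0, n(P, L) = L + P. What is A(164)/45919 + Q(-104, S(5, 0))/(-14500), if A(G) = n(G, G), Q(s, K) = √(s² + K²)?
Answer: -4894/166456375 ≈ -2.9401e-5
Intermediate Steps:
S(d, H) = 0
Q(s, K) = √(K² + s²)
A(G) = 2*G (A(G) = G + G = 2*G)
A(164)/45919 + Q(-104, S(5, 0))/(-14500) = (2*164)/45919 + √(0² + (-104)²)/(-14500) = 328*(1/45919) + √(0 + 10816)*(-1/14500) = 328/45919 + √10816*(-1/14500) = 328/45919 + 104*(-1/14500) = 328/45919 - 26/3625 = -4894/166456375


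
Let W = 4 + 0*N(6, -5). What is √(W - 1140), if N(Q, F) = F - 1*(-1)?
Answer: 4*I*√71 ≈ 33.705*I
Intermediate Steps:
N(Q, F) = 1 + F (N(Q, F) = F + 1 = 1 + F)
W = 4 (W = 4 + 0*(1 - 5) = 4 + 0*(-4) = 4 + 0 = 4)
√(W - 1140) = √(4 - 1140) = √(-1136) = 4*I*√71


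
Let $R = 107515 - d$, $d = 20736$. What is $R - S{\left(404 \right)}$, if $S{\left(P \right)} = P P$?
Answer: $-76437$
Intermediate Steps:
$S{\left(P \right)} = P^{2}$
$R = 86779$ ($R = 107515 - 20736 = 86779$)
$R - S{\left(404 \right)} = 86779 - 404^{2} = 86779 - 163216 = -76437$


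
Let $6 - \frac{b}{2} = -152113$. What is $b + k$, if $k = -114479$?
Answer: $189759$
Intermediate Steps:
$b = 304238$ ($b = 12 - -304226 = 12 + 304226 = 304238$)
$b + k = 304238 - 114479 = 189759$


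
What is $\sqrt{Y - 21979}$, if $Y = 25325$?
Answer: $\sqrt{3346} \approx 57.845$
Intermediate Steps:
$\sqrt{Y - 21979} = \sqrt{25325 - 21979} = \sqrt{3346}$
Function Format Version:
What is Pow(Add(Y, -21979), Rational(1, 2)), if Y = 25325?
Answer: Pow(3346, Rational(1, 2)) ≈ 57.845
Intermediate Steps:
Pow(Add(Y, -21979), Rational(1, 2)) = Pow(Add(25325, -21979), Rational(1, 2)) = Pow(3346, Rational(1, 2))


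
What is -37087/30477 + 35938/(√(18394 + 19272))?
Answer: -37087/30477 + 17969*√37666/18833 ≈ 183.96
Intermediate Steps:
-37087/30477 + 35938/(√(18394 + 19272)) = -37087*1/30477 + 35938/(√37666) = -37087/30477 + 35938*(√37666/37666) = -37087/30477 + 17969*√37666/18833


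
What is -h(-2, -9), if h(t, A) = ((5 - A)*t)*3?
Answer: 84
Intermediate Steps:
h(t, A) = 3*t*(5 - A) (h(t, A) = (t*(5 - A))*3 = 3*t*(5 - A))
-h(-2, -9) = -3*(-2)*(5 - 1*(-9)) = -3*(-2)*(5 + 9) = -3*(-2)*14 = -1*(-84) = 84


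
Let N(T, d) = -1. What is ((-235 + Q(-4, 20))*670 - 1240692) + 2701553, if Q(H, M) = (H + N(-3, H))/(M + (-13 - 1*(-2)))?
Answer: 11727349/9 ≈ 1.3030e+6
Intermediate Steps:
Q(H, M) = (-1 + H)/(-11 + M) (Q(H, M) = (H - 1)/(M + (-13 - 1*(-2))) = (-1 + H)/(M + (-13 + 2)) = (-1 + H)/(M - 11) = (-1 + H)/(-11 + M))
((-235 + Q(-4, 20))*670 - 1240692) + 2701553 = ((-235 + (-1 - 4)/(-11 + 20))*670 - 1240692) + 2701553 = ((-235 - 5/9)*670 - 1240692) + 2701553 = (-2120/9*670 - 1240692) + 2701553 = (-1420400/9 - 1240692) + 2701553 = -12586628/9 + 2701553 = 11727349/9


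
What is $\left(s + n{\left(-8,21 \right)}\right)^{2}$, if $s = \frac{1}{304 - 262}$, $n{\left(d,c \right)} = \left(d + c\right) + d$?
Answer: $\frac{44521}{1764} \approx 25.239$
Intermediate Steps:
$n{\left(d,c \right)} = c + 2 d$ ($n{\left(d,c \right)} = \left(c + d\right) + d = c + 2 d$)
$s = \frac{1}{42} \approx 0.02381$
$\left(s + n{\left(-8,21 \right)}\right)^{2} = \left(\frac{1}{42} + \left(21 + 2 \left(-8\right)\right)\right)^{2} = \left(\frac{1}{42} + \left(21 - 16\right)\right)^{2} = \left(\frac{1}{42} + 5\right)^{2} = \left(\frac{211}{42}\right)^{2} = \frac{44521}{1764}$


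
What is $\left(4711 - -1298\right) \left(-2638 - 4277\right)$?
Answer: $-41552235$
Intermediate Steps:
$\left(4711 - -1298\right) \left(-2638 - 4277\right) = \left(4711 + 1298\right) \left(-6915\right) = 6009 \left(-6915\right) = -41552235$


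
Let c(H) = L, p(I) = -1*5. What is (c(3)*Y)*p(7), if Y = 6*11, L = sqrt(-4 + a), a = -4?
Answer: -660*I*sqrt(2) ≈ -933.38*I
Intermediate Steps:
L = 2*I*sqrt(2) (L = sqrt(-4 - 4) = sqrt(-8) = 2*I*sqrt(2) ≈ 2.8284*I)
p(I) = -5
c(H) = 2*I*sqrt(2)
Y = 66
(c(3)*Y)*p(7) = ((2*I*sqrt(2))*66)*(-5) = (132*I*sqrt(2))*(-5) = -660*I*sqrt(2)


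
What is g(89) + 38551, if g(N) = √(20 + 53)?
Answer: 38551 + √73 ≈ 38560.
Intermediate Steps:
g(N) = √73
g(89) + 38551 = √73 + 38551 = 38551 + √73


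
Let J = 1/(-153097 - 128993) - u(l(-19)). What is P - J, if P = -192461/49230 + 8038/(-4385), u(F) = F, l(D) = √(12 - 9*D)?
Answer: -1165644267589/202985899065 + √183 ≈ 7.7853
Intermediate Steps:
J = -1/282090 - √183 (J = 1/(-153097 - 128993) - √(12 - 9*(-19)) = 1/(-282090) - √(12 + 171) = -1/282090 - √183 ≈ -13.528)
P = -49586089/8634942 (P = -192461*1/49230 + 8038*(-1/4385) = -192461/49230 - 8038/4385 = -49586089/8634942 ≈ -5.7425)
P - J = -49586089/8634942 - (-1/282090 - √183) = -49586089/8634942 + (1/282090 + √183) = -1165644267589/202985899065 + √183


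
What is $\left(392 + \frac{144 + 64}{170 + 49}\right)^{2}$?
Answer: $\frac{7405635136}{47961} \approx 1.5441 \cdot 10^{5}$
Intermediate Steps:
$\left(392 + \frac{144 + 64}{170 + 49}\right)^{2} = \left(392 + \frac{208}{219}\right)^{2} = \left(\frac{86056}{219}\right)^{2} = \frac{7405635136}{47961}$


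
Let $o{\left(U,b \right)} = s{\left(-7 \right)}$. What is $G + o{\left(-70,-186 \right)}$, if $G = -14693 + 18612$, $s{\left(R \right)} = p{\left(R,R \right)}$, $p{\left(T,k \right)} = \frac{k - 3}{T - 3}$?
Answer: $3920$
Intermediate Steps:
$p{\left(T,k \right)} = \frac{-3 + k}{-3 + T}$
$s{\left(R \right)} = 1$ ($s{\left(R \right)} = \frac{-3 + R}{-3 + R} = 1$)
$o{\left(U,b \right)} = 1$
$G = 3919$
$G + o{\left(-70,-186 \right)} = 3919 + 1 = 3920$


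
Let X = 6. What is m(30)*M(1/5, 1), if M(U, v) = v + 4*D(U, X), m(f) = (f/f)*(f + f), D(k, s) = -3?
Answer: -660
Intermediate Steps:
m(f) = 2*f (m(f) = 1*(2*f) = 2*f)
M(U, v) = -12 + v (M(U, v) = v + 4*(-3) = v - 12 = -12 + v)
m(30)*M(1/5, 1) = (2*30)*(-12 + 1) = 60*(-11) = -660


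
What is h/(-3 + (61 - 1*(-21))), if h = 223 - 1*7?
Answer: 216/79 ≈ 2.7342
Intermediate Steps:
h = 216 (h = 223 - 7 = 216)
h/(-3 + (61 - 1*(-21))) = 216/(-3 + (61 - 1*(-21))) = 216/(-3 + (61 + 21)) = 216/(-3 + 82) = 216/79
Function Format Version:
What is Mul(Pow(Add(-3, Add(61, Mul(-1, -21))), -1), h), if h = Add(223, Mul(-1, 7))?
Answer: Rational(216, 79) ≈ 2.7342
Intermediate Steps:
h = 216 (h = Add(223, -7) = 216)
Mul(Pow(Add(-3, Add(61, Mul(-1, -21))), -1), h) = Mul(Pow(Add(-3, Add(61, Mul(-1, -21))), -1), 216) = Mul(Pow(Add(-3, Add(61, 21)), -1), 216) = Mul(Pow(Add(-3, 82), -1), 216) = Mul(Pow(79, -1), 216) = Mul(Rational(1, 79), 216) = Rational(216, 79)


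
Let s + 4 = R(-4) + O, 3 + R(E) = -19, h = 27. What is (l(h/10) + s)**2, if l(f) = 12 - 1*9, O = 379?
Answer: 126736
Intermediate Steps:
R(E) = -22 (R(E) = -3 - 19 = -22)
l(f) = 3 (l(f) = 12 - 9 = 3)
s = 353 (s = -4 + (-22 + 379) = -4 + 357 = 353)
(l(h/10) + s)**2 = (3 + 353)**2 = 356**2 = 126736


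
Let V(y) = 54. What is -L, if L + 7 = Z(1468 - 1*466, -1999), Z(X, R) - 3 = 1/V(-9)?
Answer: 215/54 ≈ 3.9815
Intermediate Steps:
Z(X, R) = 163/54 (Z(X, R) = 3 + 1/54 = 163/54)
L = -215/54 (L = -7 + 163/54 = -215/54 ≈ -3.9815)
-L = -1*(-215/54) = 215/54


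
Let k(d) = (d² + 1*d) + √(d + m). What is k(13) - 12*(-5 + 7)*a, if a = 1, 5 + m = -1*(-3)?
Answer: 158 + √11 ≈ 161.32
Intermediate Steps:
m = -2 (m = -5 - 1*(-3) = -5 + 3 = -2)
k(d) = d + d² + √(-2 + d) (k(d) = (d² + 1*d) + √(d - 2) = (d² + d) + √(-2 + d) = (d + d²) + √(-2 + d) = d + d² + √(-2 + d))
k(13) - 12*(-5 + 7)*a = (13 + 13² + √(-2 + 13)) - 12*(-5 + 7) = (13 + 169 + √11) - 24 = (182 + √11) - 12*2 = (182 + √11) - 24 = 158 + √11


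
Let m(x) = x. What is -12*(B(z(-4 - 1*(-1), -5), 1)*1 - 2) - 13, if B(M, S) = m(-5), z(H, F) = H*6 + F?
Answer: 71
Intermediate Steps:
z(H, F) = F + 6*H (z(H, F) = 6*H + F = F + 6*H)
B(M, S) = -5
-12*(B(z(-4 - 1*(-1), -5), 1)*1 - 2) - 13 = -12*(-5*1 - 2) - 13 = -12*(-5 - 2) - 13 = -12*(-7) - 13 = 84 - 13 = 71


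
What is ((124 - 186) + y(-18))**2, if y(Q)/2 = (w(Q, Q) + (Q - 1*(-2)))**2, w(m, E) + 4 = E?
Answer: 7986276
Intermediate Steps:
w(m, E) = -4 + E
y(Q) = 2*(-2 + 2*Q)**2 (y(Q) = 2*((-4 + Q) + (Q - 1*(-2)))**2 = 2*((-4 + Q) + (Q + 2))**2 = 2*((-4 + Q) + (2 + Q))**2 = 2*(-2 + 2*Q)**2)
((124 - 186) + y(-18))**2 = ((124 - 186) + 8*(-1 - 18)**2)**2 = (-62 + 8*(-19)**2)**2 = (-62 + 8*361)**2 = (-62 + 2888)**2 = 2826**2 = 7986276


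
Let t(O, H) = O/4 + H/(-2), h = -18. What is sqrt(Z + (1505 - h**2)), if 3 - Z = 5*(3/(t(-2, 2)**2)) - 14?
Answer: sqrt(10722)/3 ≈ 34.516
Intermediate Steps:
t(O, H) = -H/2 + O/4 (t(O, H) = O*(1/4) + H*(-1/2) = O/4 - H/2 = -H/2 + O/4)
Z = 31/3 (Z = 3 - (5*(3/((-1/2*2 + (1/4)*(-2))**2)) - 14) = 3 - (5*(3/((-1 - 1/2)**2)) - 14) = 3 - (5*(3/((-3/2)**2)) - 14) = 3 - (5*(3/(9/4)) - 14) = 3 - (5*(3*(4/9)) - 14) = 3 - (5*(4/3) - 14) = 3 - (20/3 - 14) = 3 - 1*(-22/3) = 3 + 22/3 = 31/3 ≈ 10.333)
sqrt(Z + (1505 - h**2)) = sqrt(31/3 + (1505 - 1*(-18)**2)) = sqrt(31/3 + (1505 - 1*324)) = sqrt(31/3 + (1505 - 324)) = sqrt(31/3 + 1181) = sqrt(3574/3) = sqrt(10722)/3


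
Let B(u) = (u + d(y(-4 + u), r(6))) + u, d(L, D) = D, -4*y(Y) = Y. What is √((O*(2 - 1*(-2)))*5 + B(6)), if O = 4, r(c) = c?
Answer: 7*√2 ≈ 9.8995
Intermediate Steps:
y(Y) = -Y/4
B(u) = 6 + 2*u (B(u) = (u + 6) + u = (6 + u) + u = 6 + 2*u)
√((O*(2 - 1*(-2)))*5 + B(6)) = √((4*(2 - 1*(-2)))*5 + (6 + 2*6)) = √((4*(2 + 2))*5 + (6 + 12)) = √((4*4)*5 + 18) = √(16*5 + 18) = √(80 + 18) = √98 = 7*√2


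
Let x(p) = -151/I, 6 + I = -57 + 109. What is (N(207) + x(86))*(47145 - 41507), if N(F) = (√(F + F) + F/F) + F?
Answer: 26546523/23 + 16914*√46 ≈ 1.2689e+6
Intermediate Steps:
I = 46 (I = -6 + (-57 + 109) = -6 + 52 = 46)
N(F) = 1 + F + √2*√F (N(F) = (√(2*F) + 1) + F = (√2*√F + 1) + F = (1 + √2*√F) + F = 1 + F + √2*√F)
x(p) = -151/46
(N(207) + x(86))*(47145 - 41507) = ((1 + 207 + √2*√207) - 151/46)*(47145 - 41507) = ((1 + 207 + √2*(3*√23)) - 151/46)*5638 = ((1 + 207 + 3*√46) - 151/46)*5638 = ((208 + 3*√46) - 151/46)*5638 = (9417/46 + 3*√46)*5638 = 26546523/23 + 16914*√46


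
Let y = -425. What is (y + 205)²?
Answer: 48400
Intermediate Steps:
(y + 205)² = (-425 + 205)² = (-220)² = 48400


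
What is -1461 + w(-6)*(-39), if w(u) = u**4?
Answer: -52005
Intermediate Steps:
-1461 + w(-6)*(-39) = -1461 + (-6)**4*(-39) = -1461 + 1296*(-39) = -1461 - 50544 = -52005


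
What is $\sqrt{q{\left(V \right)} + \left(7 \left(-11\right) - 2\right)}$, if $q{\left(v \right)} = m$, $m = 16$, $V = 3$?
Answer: $3 i \sqrt{7} \approx 7.9373 i$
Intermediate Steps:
$q{\left(v \right)} = 16$
$\sqrt{q{\left(V \right)} + \left(7 \left(-11\right) - 2\right)} = \sqrt{16 + \left(7 \left(-11\right) - 2\right)} = \sqrt{16 - 79} = \sqrt{-63} = 3 i \sqrt{7}$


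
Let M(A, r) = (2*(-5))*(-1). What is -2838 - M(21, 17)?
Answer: -2848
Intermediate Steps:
M(A, r) = 10 (M(A, r) = -10*(-1) = 10)
-2838 - M(21, 17) = -2838 - 1*10 = -2838 - 10 = -2848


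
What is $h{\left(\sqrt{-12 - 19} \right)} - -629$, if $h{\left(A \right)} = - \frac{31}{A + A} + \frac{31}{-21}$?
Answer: $\frac{13178}{21} + \frac{i \sqrt{31}}{2} \approx 627.52 + 2.7839 i$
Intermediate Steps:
$h{\left(A \right)} = - \frac{31}{21} - \frac{31}{2 A}$ ($h{\left(A \right)} = - \frac{31}{2 A} + 31 \left(- \frac{1}{21}\right) = - 31 \frac{1}{2 A} - \frac{31}{21} = - \frac{31}{2 A} - \frac{31}{21} = - \frac{31}{21} - \frac{31}{2 A}$)
$h{\left(\sqrt{-12 - 19} \right)} - -629 = \frac{31 \left(-21 - 2 \sqrt{-12 - 19}\right)}{42 \sqrt{-12 - 19}} - -629 = \frac{31 \left(-21 - 2 \sqrt{-31}\right)}{42 \sqrt{-31}} + 629 = \frac{31 \left(-21 - 2 i \sqrt{31}\right)}{42 i \sqrt{31}} + 629 = \frac{31 \left(- \frac{i \sqrt{31}}{31}\right) \left(-21 - 2 i \sqrt{31}\right)}{42} + 629 = - \frac{i \sqrt{31} \left(-21 - 2 i \sqrt{31}\right)}{42} + 629 = 629 - \frac{i \sqrt{31} \left(-21 - 2 i \sqrt{31}\right)}{42}$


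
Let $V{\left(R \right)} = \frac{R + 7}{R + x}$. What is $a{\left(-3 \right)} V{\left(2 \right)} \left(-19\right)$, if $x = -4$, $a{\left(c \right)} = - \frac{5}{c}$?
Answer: $\frac{285}{2} \approx 142.5$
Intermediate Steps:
$V{\left(R \right)} = \frac{7 + R}{-4 + R}$ ($V{\left(R \right)} = \frac{R + 7}{R - 4} = \frac{7 + R}{-4 + R}$)
$a{\left(-3 \right)} V{\left(2 \right)} \left(-19\right) = - \frac{5}{-3} \frac{7 + 2}{-4 + 2} \left(-19\right) = \left(-5\right) \left(- \frac{1}{3}\right) \frac{1}{-2} \cdot 9 \left(-19\right) = \frac{5 \left(\left(- \frac{1}{2}\right) 9\right)}{3} \left(-19\right) = \frac{5}{3} \left(- \frac{9}{2}\right) \left(-19\right) = \left(- \frac{15}{2}\right) \left(-19\right) = \frac{285}{2}$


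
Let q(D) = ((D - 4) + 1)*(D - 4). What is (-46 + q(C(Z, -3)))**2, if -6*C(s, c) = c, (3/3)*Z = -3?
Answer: 22201/16 ≈ 1387.6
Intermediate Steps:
Z = -3
C(s, c) = -c/6
q(D) = (-4 + D)*(-3 + D) (q(D) = ((-4 + D) + 1)*(-4 + D) = (-3 + D)*(-4 + D) = (-4 + D)*(-3 + D))
(-46 + q(C(Z, -3)))**2 = (-46 + (12 + (-1/6*(-3))**2 - (-7)*(-3)/6))**2 = (-46 + (12 + (1/2)**2 - 7*1/2))**2 = (-46 + (12 + 1/4 - 7/2))**2 = (-46 + 35/4)**2 = (-149/4)**2 = 22201/16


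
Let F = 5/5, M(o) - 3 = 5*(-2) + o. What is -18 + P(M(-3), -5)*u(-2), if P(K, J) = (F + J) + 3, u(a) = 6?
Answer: -24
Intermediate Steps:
M(o) = -7 + o (M(o) = 3 + (5*(-2) + o) = 3 + (-10 + o) = -7 + o)
F = 1 (F = 5*(⅕) = 1)
P(K, J) = 4 + J (P(K, J) = (1 + J) + 3 = 4 + J)
-18 + P(M(-3), -5)*u(-2) = -18 + (4 - 5)*6 = -18 - 1*6 = -18 - 6 = -24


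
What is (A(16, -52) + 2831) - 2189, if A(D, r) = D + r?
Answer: 606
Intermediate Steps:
(A(16, -52) + 2831) - 2189 = ((16 - 52) + 2831) - 2189 = (-36 + 2831) - 2189 = 2795 - 2189 = 606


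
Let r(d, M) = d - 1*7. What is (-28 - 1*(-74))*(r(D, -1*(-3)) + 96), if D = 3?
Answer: 4232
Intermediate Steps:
r(d, M) = -7 + d (r(d, M) = d - 7 = -7 + d)
(-28 - 1*(-74))*(r(D, -1*(-3)) + 96) = (-28 - 1*(-74))*((-7 + 3) + 96) = (-28 + 74)*(-4 + 96) = 46*92 = 4232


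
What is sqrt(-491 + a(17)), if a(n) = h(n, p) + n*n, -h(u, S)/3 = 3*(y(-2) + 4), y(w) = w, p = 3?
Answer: 2*I*sqrt(55) ≈ 14.832*I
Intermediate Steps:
h(u, S) = -18 (h(u, S) = -9*(-2 + 4) = -9*2 = -3*6 = -18)
a(n) = -18 + n**2 (a(n) = -18 + n*n = -18 + n**2)
sqrt(-491 + a(17)) = sqrt(-491 + (-18 + 17**2)) = sqrt(-491 + (-18 + 289)) = sqrt(-491 + 271) = sqrt(-220) = 2*I*sqrt(55)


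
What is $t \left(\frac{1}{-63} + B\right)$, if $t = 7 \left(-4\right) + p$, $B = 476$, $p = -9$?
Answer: $- \frac{1109519}{63} \approx -17611.0$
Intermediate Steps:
$t = -37$ ($t = 7 \left(-4\right) - 9 = -28 - 9 = -37$)
$t \left(\frac{1}{-63} + B\right) = - 37 \left(\frac{1}{-63} + 476\right) = - 37 \left(- \frac{1}{63} + 476\right) = \left(-37\right) \frac{29987}{63} = - \frac{1109519}{63}$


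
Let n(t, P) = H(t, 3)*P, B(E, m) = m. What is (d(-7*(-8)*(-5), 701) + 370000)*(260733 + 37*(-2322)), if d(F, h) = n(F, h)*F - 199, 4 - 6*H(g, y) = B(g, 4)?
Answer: 64648241019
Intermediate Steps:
H(g, y) = 0 (H(g, y) = ⅔ - ⅙*4 = ⅔ - ⅔ = 0)
n(t, P) = 0 (n(t, P) = 0*P = 0)
d(F, h) = -199 (d(F, h) = 0*F - 199 = 0 - 199 = -199)
(d(-7*(-8)*(-5), 701) + 370000)*(260733 + 37*(-2322)) = (-199 + 370000)*(260733 + 37*(-2322)) = 369801*(260733 - 85914) = 369801*174819 = 64648241019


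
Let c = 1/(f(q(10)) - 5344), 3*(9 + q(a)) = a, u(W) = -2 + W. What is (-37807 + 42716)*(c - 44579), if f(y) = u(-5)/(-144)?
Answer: -168402427332415/769529 ≈ -2.1884e+8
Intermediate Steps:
q(a) = -9 + a/3
f(y) = 7/144 (f(y) = (-2 - 5)/(-144) = -7*(-1/144) = 7/144)
c = -144/769529 (c = 1/(7/144 - 5344) = 1/(-769529/144) = -144/769529 ≈ -0.00018713)
(-37807 + 42716)*(c - 44579) = (-37807 + 42716)*(-144/769529 - 44579) = 4909*(-34304833435/769529) = -168402427332415/769529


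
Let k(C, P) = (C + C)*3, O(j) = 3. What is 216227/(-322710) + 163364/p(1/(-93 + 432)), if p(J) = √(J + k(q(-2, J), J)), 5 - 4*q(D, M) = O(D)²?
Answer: -216227/322710 - 163364*I*√689187/2033 ≈ -0.67004 - 66710.0*I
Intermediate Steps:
q(D, M) = -1 (q(D, M) = 5/4 - ¼*3² = 5/4 - ¼*9 = 5/4 - 9/4 = -1)
k(C, P) = 6*C (k(C, P) = (2*C)*3 = 6*C)
p(J) = √(-6 + J) (p(J) = √(J + 6*(-1)) = √(J - 6) = √(-6 + J))
216227/(-322710) + 163364/p(1/(-93 + 432)) = 216227/(-322710) + 163364/(√(-6 + 1/(-93 + 432))) = 216227*(-1/322710) + 163364/(√(-6 + 1/339)) = -216227/322710 + 163364/(√(-6 + 1/339)) = -216227/322710 + 163364/(√(-2033/339)) = -216227/322710 + 163364/((I*√689187/339)) = -216227/322710 + 163364*(-I*√689187/2033) = -216227/322710 - 163364*I*√689187/2033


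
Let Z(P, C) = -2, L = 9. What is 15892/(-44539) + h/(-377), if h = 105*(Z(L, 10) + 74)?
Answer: -342706124/16791203 ≈ -20.410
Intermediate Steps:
h = 7560 (h = 105*(-2 + 74) = 105*72 = 7560)
15892/(-44539) + h/(-377) = 15892/(-44539) + 7560/(-377) = 15892*(-1/44539) + 7560*(-1/377) = -15892/44539 - 7560/377 = -342706124/16791203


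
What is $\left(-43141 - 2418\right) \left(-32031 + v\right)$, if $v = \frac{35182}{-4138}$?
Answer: $\frac{3020093809070}{2069} \approx 1.4597 \cdot 10^{9}$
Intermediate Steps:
$v = - \frac{17591}{2069}$ ($v = 35182 \left(- \frac{1}{4138}\right) = - \frac{17591}{2069} \approx -8.5022$)
$\left(-43141 - 2418\right) \left(-32031 + v\right) = \left(-43141 - 2418\right) \left(-32031 - \frac{17591}{2069}\right) = \left(-45559\right) \left(- \frac{66289730}{2069}\right) = \frac{3020093809070}{2069}$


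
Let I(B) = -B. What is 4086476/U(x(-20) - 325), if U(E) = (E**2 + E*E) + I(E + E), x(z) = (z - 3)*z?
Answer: 1021619/9045 ≈ 112.95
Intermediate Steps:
x(z) = z*(-3 + z) (x(z) = (-3 + z)*z = z*(-3 + z))
U(E) = -2*E + 2*E**2 (U(E) = (E**2 + E*E) - (E + E) = (E**2 + E**2) - 2*E = 2*E**2 - 2*E = -2*E + 2*E**2)
4086476/U(x(-20) - 325) = 4086476/((2*(-20*(-3 - 20) - 325)*(-1 + (-20*(-3 - 20) - 325)))) = 4086476/((2*(-20*(-23) - 325)*(-1 + (-20*(-23) - 325)))) = 4086476/((2*(460 - 325)*(-1 + (460 - 325)))) = 4086476/((2*135*(-1 + 135))) = 4086476/((2*135*134)) = 4086476/36180 = 4086476*(1/36180) = 1021619/9045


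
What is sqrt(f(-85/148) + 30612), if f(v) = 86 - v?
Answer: 3*sqrt(18678377)/74 ≈ 175.21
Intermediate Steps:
sqrt(f(-85/148) + 30612) = sqrt((86 - (-85)/148) + 30612) = sqrt((86 - 1*(-85/148)) + 30612) = sqrt((86 + 85/148) + 30612) = sqrt(12813/148 + 30612) = sqrt(4543389/148) = 3*sqrt(18678377)/74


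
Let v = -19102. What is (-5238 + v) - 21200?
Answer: -45540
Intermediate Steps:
(-5238 + v) - 21200 = (-5238 - 19102) - 21200 = -24340 - 21200 = -45540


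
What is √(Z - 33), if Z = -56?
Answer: I*√89 ≈ 9.434*I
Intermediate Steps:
√(Z - 33) = √(-56 - 33) = √(-89) = I*√89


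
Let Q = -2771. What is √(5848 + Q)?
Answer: √3077 ≈ 55.471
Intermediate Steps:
√(5848 + Q) = √(5848 - 2771) = √3077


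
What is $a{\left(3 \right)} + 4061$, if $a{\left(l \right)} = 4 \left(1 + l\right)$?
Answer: $4077$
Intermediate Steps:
$a{\left(l \right)} = 4 + 4 l$
$a{\left(3 \right)} + 4061 = \left(4 + 4 \cdot 3\right) + 4061 = \left(4 + 12\right) + 4061 = 16 + 4061 = 4077$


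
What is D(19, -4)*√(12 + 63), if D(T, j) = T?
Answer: 95*√3 ≈ 164.54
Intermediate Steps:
D(19, -4)*√(12 + 63) = 19*√(12 + 63) = 19*√75 = 19*(5*√3) = 95*√3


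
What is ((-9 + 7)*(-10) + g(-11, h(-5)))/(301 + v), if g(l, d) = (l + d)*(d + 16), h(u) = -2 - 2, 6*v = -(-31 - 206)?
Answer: -320/681 ≈ -0.46990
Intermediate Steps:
v = 79/2 (v = (-(-31 - 206))/6 = (-1*(-237))/6 = (1/6)*237 = 79/2 ≈ 39.500)
h(u) = -4
g(l, d) = (16 + d)*(d + l) (g(l, d) = (d + l)*(16 + d) = (16 + d)*(d + l))
((-9 + 7)*(-10) + g(-11, h(-5)))/(301 + v) = ((-9 + 7)*(-10) + ((-4)**2 + 16*(-4) + 16*(-11) - 4*(-11)))/(301 + 79/2) = (-2*(-10) + (16 - 64 - 176 + 44))/(681/2) = (20 - 180)*(2/681) = -160*2/681 = -320/681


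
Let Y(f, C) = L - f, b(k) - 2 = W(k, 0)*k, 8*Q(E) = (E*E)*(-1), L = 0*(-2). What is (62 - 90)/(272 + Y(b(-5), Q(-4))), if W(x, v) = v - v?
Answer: -14/135 ≈ -0.10370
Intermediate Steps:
L = 0
Q(E) = -E²/8 (Q(E) = ((E*E)*(-1))/8 = (E²*(-1))/8 = (-E²)/8 = -E²/8)
W(x, v) = 0
b(k) = 2 (b(k) = 2 + 0*k = 2 + 0 = 2)
Y(f, C) = -f (Y(f, C) = 0 - f = -f)
(62 - 90)/(272 + Y(b(-5), Q(-4))) = (62 - 90)/(272 - 1*2) = -28/(272 - 2) = -28/270 = -28*1/270 = -14/135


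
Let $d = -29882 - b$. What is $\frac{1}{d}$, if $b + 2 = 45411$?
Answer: $- \frac{1}{75291} \approx -1.3282 \cdot 10^{-5}$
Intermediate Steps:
$b = 45409$ ($b = -2 + 45411 = 45409$)
$d = -75291$ ($d = -29882 - 45409 = -75291$)
$\frac{1}{d} = \frac{1}{-75291} = - \frac{1}{75291}$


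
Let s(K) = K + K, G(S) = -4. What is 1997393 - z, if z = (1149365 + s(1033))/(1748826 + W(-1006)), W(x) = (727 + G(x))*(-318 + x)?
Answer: 1581083215151/791574 ≈ 1.9974e+6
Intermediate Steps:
s(K) = 2*K
W(x) = -229914 + 723*x (W(x) = (727 - 4)*(-318 + x) = 723*(-318 + x) = -229914 + 723*x)
z = 1151431/791574 (z = (1149365 + 2*1033)/(1748826 + (-229914 + 723*(-1006))) = (1149365 + 2066)/(1748826 + (-229914 - 727338)) = 1151431/(1748826 - 957252) = 1151431/791574 ≈ 1.4546)
1997393 - z = 1997393 - 1*1151431/791574 = 1997393 - 1151431/791574 = 1581083215151/791574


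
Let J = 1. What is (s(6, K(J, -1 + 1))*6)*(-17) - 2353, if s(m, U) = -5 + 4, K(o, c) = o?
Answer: -2251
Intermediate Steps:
s(m, U) = -1
(s(6, K(J, -1 + 1))*6)*(-17) - 2353 = -1*6*(-17) - 2353 = -6*(-17) - 2353 = 102 - 2353 = -2251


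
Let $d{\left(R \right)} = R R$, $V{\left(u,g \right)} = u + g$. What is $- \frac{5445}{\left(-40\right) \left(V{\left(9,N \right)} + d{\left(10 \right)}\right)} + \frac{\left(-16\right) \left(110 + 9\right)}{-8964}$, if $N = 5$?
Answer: $\frac{958187}{681264} \approx 1.4065$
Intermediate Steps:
$V{\left(u,g \right)} = g + u$
$d{\left(R \right)} = R^{2}$
$- \frac{5445}{\left(-40\right) \left(V{\left(9,N \right)} + d{\left(10 \right)}\right)} + \frac{\left(-16\right) \left(110 + 9\right)}{-8964} = - \frac{5445}{\left(-40\right) \left(\left(5 + 9\right) + 10^{2}\right)} + \frac{\left(-16\right) \left(110 + 9\right)}{-8964} = - \frac{5445}{\left(-40\right) \left(14 + 100\right)} + \left(-16\right) 119 \left(- \frac{1}{8964}\right) = - \frac{5445}{\left(-40\right) 114} - - \frac{476}{2241} = - \frac{5445}{-4560} + \frac{476}{2241} = \left(-5445\right) \left(- \frac{1}{4560}\right) + \frac{476}{2241} = \frac{363}{304} + \frac{476}{2241} = \frac{958187}{681264}$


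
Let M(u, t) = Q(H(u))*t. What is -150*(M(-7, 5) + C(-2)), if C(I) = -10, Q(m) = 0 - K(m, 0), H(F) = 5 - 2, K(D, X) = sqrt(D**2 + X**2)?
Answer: 3750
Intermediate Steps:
H(F) = 3
Q(m) = -sqrt(m**2) (Q(m) = 0 - sqrt(m**2 + 0**2) = 0 - sqrt(m**2 + 0) = 0 - sqrt(m**2) = -sqrt(m**2))
M(u, t) = -3*t (M(u, t) = (-sqrt(3**2))*t = (-sqrt(9))*t = (-1*3)*t = -3*t)
-150*(M(-7, 5) + C(-2)) = -150*(-3*5 - 10) = -150*(-15 - 10) = -150*(-25) = 3750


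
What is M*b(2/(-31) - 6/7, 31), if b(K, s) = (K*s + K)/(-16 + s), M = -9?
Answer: 3840/217 ≈ 17.696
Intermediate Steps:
b(K, s) = (K + K*s)/(-16 + s)
M*b(2/(-31) - 6/7, 31) = -9*(2/(-31) - 6/7)*(1 + 31)/(-16 + 31) = -9*(2*(-1/31) - 6*1/7)*32/15 = -9*(-2/31 - 6/7)*32/15 = -(-1800)*32/(217*15) = -9*(-1280/651) = 3840/217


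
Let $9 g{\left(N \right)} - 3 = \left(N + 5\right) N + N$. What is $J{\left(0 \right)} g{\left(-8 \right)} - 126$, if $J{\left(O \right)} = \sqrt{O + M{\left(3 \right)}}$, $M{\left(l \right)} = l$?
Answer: $-126 + \frac{19 \sqrt{3}}{9} \approx -122.34$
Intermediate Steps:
$J{\left(O \right)} = \sqrt{3 + O}$ ($J{\left(O \right)} = \sqrt{O + 3} = \sqrt{3 + O}$)
$g{\left(N \right)} = \frac{1}{3} + \frac{N}{9} + \frac{N \left(5 + N\right)}{9}$ ($g{\left(N \right)} = \frac{1}{3} + \frac{\left(N + 5\right) N + N}{9} = \frac{1}{3} + \frac{\left(5 + N\right) N + N}{9} = \frac{1}{3} + \frac{N \left(5 + N\right) + N}{9} = \frac{1}{3} + \frac{N + N \left(5 + N\right)}{9} = \frac{1}{3} + \left(\frac{N}{9} + \frac{N \left(5 + N\right)}{9}\right) = \frac{1}{3} + \frac{N}{9} + \frac{N \left(5 + N\right)}{9}$)
$J{\left(0 \right)} g{\left(-8 \right)} - 126 = \sqrt{3 + 0} \left(\frac{1}{3} + \frac{\left(-8\right)^{2}}{9} + \frac{2}{3} \left(-8\right)\right) - 126 = \sqrt{3} \left(\frac{1}{3} + \frac{1}{9} \cdot 64 - \frac{16}{3}\right) - 126 = \sqrt{3} \left(\frac{1}{3} + \frac{64}{9} - \frac{16}{3}\right) - 126 = \sqrt{3} \cdot \frac{19}{9} - 126 = \frac{19 \sqrt{3}}{9} - 126 = -126 + \frac{19 \sqrt{3}}{9}$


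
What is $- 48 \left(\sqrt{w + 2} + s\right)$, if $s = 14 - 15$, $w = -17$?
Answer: $48 - 48 i \sqrt{15} \approx 48.0 - 185.9 i$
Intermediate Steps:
$s = -1$ ($s = 14 - 15 = -1$)
$- 48 \left(\sqrt{w + 2} + s\right) = - 48 \left(\sqrt{-17 + 2} - 1\right) = - 48 \left(\sqrt{-15} - 1\right) = - 48 \left(i \sqrt{15} - 1\right) = - 48 \left(-1 + i \sqrt{15}\right) = 48 - 48 i \sqrt{15}$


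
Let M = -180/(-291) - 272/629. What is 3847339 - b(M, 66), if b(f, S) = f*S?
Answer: 13808055583/3589 ≈ 3.8473e+6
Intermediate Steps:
M = 668/3589 (M = -180*(-1/291) - 272*1/629 = 60/97 - 16/37 = 668/3589 ≈ 0.18612)
b(f, S) = S*f
3847339 - b(M, 66) = 3847339 - 66*668/3589 = 3847339 - 1*44088/3589 = 3847339 - 44088/3589 = 13808055583/3589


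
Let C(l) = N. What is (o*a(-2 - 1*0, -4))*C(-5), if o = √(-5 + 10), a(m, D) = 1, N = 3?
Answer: 3*√5 ≈ 6.7082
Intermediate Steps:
C(l) = 3
o = √5 ≈ 2.2361
(o*a(-2 - 1*0, -4))*C(-5) = (√5*1)*3 = √5*3 = 3*√5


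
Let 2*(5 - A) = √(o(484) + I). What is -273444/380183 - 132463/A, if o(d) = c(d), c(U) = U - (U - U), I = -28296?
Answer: -253708995877/2652916974 - 132463*I*√6953/6978 ≈ -95.634 - 1582.9*I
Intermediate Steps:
c(U) = U (c(U) = U - 1*0 = U + 0 = U)
o(d) = d
A = 5 - I*√6953 (A = 5 - √(484 - 28296)/2 = 5 - I*√6953 ≈ 5.0 - 83.385*I)
-273444/380183 - 132463/A = -273444/380183 - 132463/(5 - I*√6953)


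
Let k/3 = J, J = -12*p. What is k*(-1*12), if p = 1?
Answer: 432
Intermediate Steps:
J = -12 (J = -12*1 = -12)
k = -36 (k = 3*(-12) = -36)
k*(-1*12) = -(-36)*12 = -36*(-12) = 432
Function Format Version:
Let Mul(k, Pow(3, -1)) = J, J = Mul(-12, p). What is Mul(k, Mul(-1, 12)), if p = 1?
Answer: 432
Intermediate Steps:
J = -12 (J = Mul(-12, 1) = -12)
k = -36 (k = Mul(3, -12) = -36)
Mul(k, Mul(-1, 12)) = Mul(-36, Mul(-1, 12)) = Mul(-36, -12) = 432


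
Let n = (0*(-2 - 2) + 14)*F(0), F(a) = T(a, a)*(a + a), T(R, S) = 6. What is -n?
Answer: 0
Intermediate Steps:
F(a) = 12*a (F(a) = 6*(a + a) = 6*(2*a) = 12*a)
n = 0 (n = (0*(-2 - 2) + 14)*(12*0) = (0*(-4) + 14)*0 = (0 + 14)*0 = 14*0 = 0)
-n = -1*0 = 0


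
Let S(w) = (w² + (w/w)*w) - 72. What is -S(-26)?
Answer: -578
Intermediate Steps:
S(w) = -72 + w + w² (S(w) = (w² + 1*w) - 72 = (w² + w) - 72 = (w + w²) - 72 = -72 + w + w²)
-S(-26) = -(-72 - 26 + (-26)²) = -(-72 - 26 + 676) = -1*578 = -578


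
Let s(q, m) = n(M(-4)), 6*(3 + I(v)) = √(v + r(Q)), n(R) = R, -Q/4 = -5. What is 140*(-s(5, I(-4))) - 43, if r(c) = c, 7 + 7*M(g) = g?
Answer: 177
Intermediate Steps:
Q = 20 (Q = -4*(-5) = 20)
M(g) = -1 + g/7
I(v) = -3 + √(20 + v)/6 (I(v) = -3 + √(v + 20)/6 = -3 + √(20 + v)/6)
s(q, m) = -11/7 (s(q, m) = -1 + (⅐)*(-4) = -1 - 4/7 = -11/7)
140*(-s(5, I(-4))) - 43 = 140*(-1*(-11/7)) - 43 = 140*(11/7) - 43 = 220 - 43 = 177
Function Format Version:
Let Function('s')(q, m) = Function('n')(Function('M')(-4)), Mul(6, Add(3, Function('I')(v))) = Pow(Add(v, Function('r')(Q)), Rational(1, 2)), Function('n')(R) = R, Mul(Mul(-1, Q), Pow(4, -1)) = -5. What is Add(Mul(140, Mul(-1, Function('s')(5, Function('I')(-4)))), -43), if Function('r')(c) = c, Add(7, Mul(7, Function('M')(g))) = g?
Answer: 177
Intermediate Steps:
Q = 20 (Q = Mul(-4, -5) = 20)
Function('M')(g) = Add(-1, Mul(Rational(1, 7), g))
Function('I')(v) = Add(-3, Mul(Rational(1, 6), Pow(Add(20, v), Rational(1, 2)))) (Function('I')(v) = Add(-3, Mul(Rational(1, 6), Pow(Add(v, 20), Rational(1, 2)))) = Add(-3, Mul(Rational(1, 6), Pow(Add(20, v), Rational(1, 2)))))
Function('s')(q, m) = Rational(-11, 7) (Function('s')(q, m) = Add(-1, Mul(Rational(1, 7), -4)) = Add(-1, Rational(-4, 7)) = Rational(-11, 7))
Add(Mul(140, Mul(-1, Function('s')(5, Function('I')(-4)))), -43) = Add(Mul(140, Mul(-1, Rational(-11, 7))), -43) = Add(Mul(140, Rational(11, 7)), -43) = Add(220, -43) = 177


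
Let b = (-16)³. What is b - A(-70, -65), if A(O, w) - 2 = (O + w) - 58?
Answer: -3905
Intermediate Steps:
A(O, w) = -56 + O + w (A(O, w) = 2 + ((O + w) - 58) = 2 + (-58 + O + w) = -56 + O + w)
b = -4096
b - A(-70, -65) = -4096 - (-56 - 70 - 65) = -4096 - 1*(-191) = -4096 + 191 = -3905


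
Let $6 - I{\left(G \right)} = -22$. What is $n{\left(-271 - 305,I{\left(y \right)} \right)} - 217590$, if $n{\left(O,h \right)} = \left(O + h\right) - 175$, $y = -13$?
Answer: $-218313$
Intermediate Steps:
$I{\left(G \right)} = 28$ ($I{\left(G \right)} = 6 - -22 = 6 + 22 = 28$)
$n{\left(O,h \right)} = -175 + O + h$
$n{\left(-271 - 305,I{\left(y \right)} \right)} - 217590 = \left(-175 - 576 + 28\right) - 217590 = -723 - 217590 = -218313$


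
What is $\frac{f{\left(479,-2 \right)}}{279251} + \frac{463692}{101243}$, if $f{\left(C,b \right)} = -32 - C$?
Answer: $\frac{18490674217}{4038886999} \approx 4.5782$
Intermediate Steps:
$\frac{f{\left(479,-2 \right)}}{279251} + \frac{463692}{101243} = \frac{-32 - 479}{279251} + \frac{463692}{101243} = \left(-32 - 479\right) \frac{1}{279251} + 463692 \cdot \frac{1}{101243} = \left(-511\right) \frac{1}{279251} + \frac{463692}{101243} = - \frac{73}{39893} + \frac{463692}{101243} = \frac{18490674217}{4038886999}$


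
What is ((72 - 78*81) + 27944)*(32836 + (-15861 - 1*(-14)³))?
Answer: 427862862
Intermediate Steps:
((72 - 78*81) + 27944)*(32836 + (-15861 - 1*(-14)³)) = ((72 - 6318) + 27944)*(32836 + (-15861 - 1*(-2744))) = (-6246 + 27944)*(32836 + (-15861 + 2744)) = 21698*(32836 - 13117) = 21698*19719 = 427862862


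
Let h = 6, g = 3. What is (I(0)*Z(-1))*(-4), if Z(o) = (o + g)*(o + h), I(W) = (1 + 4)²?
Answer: -1000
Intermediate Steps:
I(W) = 25 (I(W) = 5² = 25)
Z(o) = (3 + o)*(6 + o) (Z(o) = (o + 3)*(o + 6) = (3 + o)*(6 + o))
(I(0)*Z(-1))*(-4) = (25*(18 + (-1)² + 9*(-1)))*(-4) = (25*(18 + 1 - 9))*(-4) = (25*10)*(-4) = 250*(-4) = -1000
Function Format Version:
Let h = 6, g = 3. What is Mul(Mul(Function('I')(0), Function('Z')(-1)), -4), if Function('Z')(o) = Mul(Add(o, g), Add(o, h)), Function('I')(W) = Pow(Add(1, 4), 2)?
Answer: -1000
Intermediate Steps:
Function('I')(W) = 25 (Function('I')(W) = Pow(5, 2) = 25)
Function('Z')(o) = Mul(Add(3, o), Add(6, o)) (Function('Z')(o) = Mul(Add(o, 3), Add(o, 6)) = Mul(Add(3, o), Add(6, o)))
Mul(Mul(Function('I')(0), Function('Z')(-1)), -4) = Mul(Mul(25, Add(18, Pow(-1, 2), Mul(9, -1))), -4) = Mul(Mul(25, Add(18, 1, -9)), -4) = Mul(Mul(25, 10), -4) = Mul(250, -4) = -1000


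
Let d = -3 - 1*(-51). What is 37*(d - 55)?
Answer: -259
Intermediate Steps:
d = 48 (d = -3 + 51 = 48)
37*(d - 55) = 37*(48 - 55) = 37*(-7) = -259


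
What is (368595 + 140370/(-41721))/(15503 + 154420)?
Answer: 5126003875/2363119161 ≈ 2.1692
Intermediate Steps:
(368595 + 140370/(-41721))/(15503 + 154420) = (368595 + 140370*(-1/41721))/169923 = (368595 - 46790/13907)*(1/169923) = (5126003875/13907)*(1/169923) = 5126003875/2363119161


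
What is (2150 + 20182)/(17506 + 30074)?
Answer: 1861/3965 ≈ 0.46936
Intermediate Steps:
(2150 + 20182)/(17506 + 30074) = 22332/47580 = 22332*(1/47580) = 1861/3965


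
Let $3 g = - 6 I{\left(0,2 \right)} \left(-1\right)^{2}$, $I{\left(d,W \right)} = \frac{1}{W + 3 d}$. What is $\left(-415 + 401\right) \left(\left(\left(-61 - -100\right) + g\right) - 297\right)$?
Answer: $3626$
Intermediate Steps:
$g = -1$ ($g = \frac{- \frac{6}{2 + 3 \cdot 0} \left(-1\right)^{2}}{3} = \frac{- \frac{6}{2 + 0} \cdot 1}{3} = \frac{- \frac{6}{2} \cdot 1}{3} = \frac{\left(-6\right) \frac{1}{2} \cdot 1}{3} = \frac{\left(-3\right) 1}{3} = \frac{1}{3} \left(-3\right) = -1$)
$\left(-415 + 401\right) \left(\left(\left(-61 - -100\right) + g\right) - 297\right) = \left(-415 + 401\right) \left(\left(\left(-61 - -100\right) - 1\right) - 297\right) = - 14 \left(\left(\left(-61 + 100\right) - 1\right) - 297\right) = - 14 \left(\left(39 - 1\right) - 297\right) = - 14 \left(38 - 297\right) = \left(-14\right) \left(-259\right) = 3626$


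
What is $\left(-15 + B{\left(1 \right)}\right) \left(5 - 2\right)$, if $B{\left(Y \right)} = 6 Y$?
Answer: $-27$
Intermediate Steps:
$\left(-15 + B{\left(1 \right)}\right) \left(5 - 2\right) = \left(-15 + 6 \cdot 1\right) \left(5 - 2\right) = \left(-15 + 6\right) 3 = \left(-9\right) 3 = -27$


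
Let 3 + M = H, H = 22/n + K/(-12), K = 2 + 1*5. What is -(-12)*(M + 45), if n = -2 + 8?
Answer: 541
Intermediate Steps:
K = 7 (K = 2 + 5 = 7)
n = 6
H = 37/12 (H = 22/6 + 7/(-12) = 22*(1/6) + 7*(-1/12) = 11/3 - 7/12 = 37/12 ≈ 3.0833)
M = 1/12 (M = -3 + 37/12 = 1/12 ≈ 0.083333)
-(-12)*(M + 45) = -(-12)*(1/12 + 45) = -(-12)*541/12 = -1*(-541) = 541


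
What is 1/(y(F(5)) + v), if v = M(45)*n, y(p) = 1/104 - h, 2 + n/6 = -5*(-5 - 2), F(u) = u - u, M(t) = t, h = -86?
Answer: 104/935585 ≈ 0.00011116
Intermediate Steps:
F(u) = 0
n = 198 (n = -12 + 6*(-5*(-5 - 2)) = -12 + 6*(-5*(-7)) = -12 + 6*35 = -12 + 210 = 198)
y(p) = 8945/104 (y(p) = 1/104 - 1*(-86) = 1/104 + 86 = 8945/104)
v = 8910 (v = 45*198 = 8910)
1/(y(F(5)) + v) = 1/(8945/104 + 8910) = 1/(935585/104) = 104/935585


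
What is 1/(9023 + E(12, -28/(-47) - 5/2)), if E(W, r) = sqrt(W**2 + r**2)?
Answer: 79727228/719377473819 - 470*sqrt(52177)/719377473819 ≈ 0.00011068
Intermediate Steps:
1/(9023 + E(12, -28/(-47) - 5/2)) = 1/(9023 + sqrt(12**2 + (-28/(-47) - 5/2)**2)) = 1/(9023 + sqrt(144 + (-28*(-1/47) - 5*1/2)**2)) = 1/(9023 + sqrt(144 + (28/47 - 5/2)**2)) = 1/(9023 + sqrt(144 + (-179/94)**2)) = 1/(9023 + sqrt(144 + 32041/8836)) = 1/(9023 + sqrt(1304425/8836)) = 1/(9023 + 5*sqrt(52177)/94)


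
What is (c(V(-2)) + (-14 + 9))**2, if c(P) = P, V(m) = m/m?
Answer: 16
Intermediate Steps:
V(m) = 1
(c(V(-2)) + (-14 + 9))**2 = (1 + (-14 + 9))**2 = (1 - 5)**2 = (-4)**2 = 16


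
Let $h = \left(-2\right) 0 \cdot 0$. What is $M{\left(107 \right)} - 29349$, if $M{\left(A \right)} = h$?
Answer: $-29349$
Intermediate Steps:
$h = 0$ ($h = 0 \cdot 0 = 0$)
$M{\left(A \right)} = 0$
$M{\left(107 \right)} - 29349 = 0 - 29349 = -29349$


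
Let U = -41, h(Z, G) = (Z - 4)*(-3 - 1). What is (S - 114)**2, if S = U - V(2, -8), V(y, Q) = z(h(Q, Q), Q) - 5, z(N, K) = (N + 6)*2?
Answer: 66564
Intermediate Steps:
h(Z, G) = 16 - 4*Z (h(Z, G) = (-4 + Z)*(-4) = 16 - 4*Z)
z(N, K) = 12 + 2*N (z(N, K) = (6 + N)*2 = 12 + 2*N)
V(y, Q) = 39 - 8*Q (V(y, Q) = (12 + 2*(16 - 4*Q)) - 5 = (12 + (32 - 8*Q)) - 5 = (44 - 8*Q) - 5 = 39 - 8*Q)
S = -144 (S = -41 - (39 - 8*(-8)) = -41 - (39 + 64) = -41 - 1*103 = -41 - 103 = -144)
(S - 114)**2 = (-144 - 114)**2 = (-258)**2 = 66564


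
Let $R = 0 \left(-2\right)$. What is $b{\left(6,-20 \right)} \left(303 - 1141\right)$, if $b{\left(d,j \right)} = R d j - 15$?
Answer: $12570$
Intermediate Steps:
$R = 0$
$b{\left(d,j \right)} = -15$ ($b{\left(d,j \right)} = 0 d j - 15 = 0 j - 15 = 0 - 15 = -15$)
$b{\left(6,-20 \right)} \left(303 - 1141\right) = - 15 \left(303 - 1141\right) = \left(-15\right) \left(-838\right) = 12570$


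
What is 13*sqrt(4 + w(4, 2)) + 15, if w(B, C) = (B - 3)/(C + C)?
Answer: 15 + 13*sqrt(17)/2 ≈ 41.800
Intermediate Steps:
w(B, C) = (-3 + B)/(2*C) (w(B, C) = (-3 + B)/((2*C)) = (-3 + B)*(1/(2*C)) = (-3 + B)/(2*C))
13*sqrt(4 + w(4, 2)) + 15 = 13*sqrt(4 + (1/2)*(-3 + 4)/2) + 15 = 13*sqrt(4 + (1/2)*(1/2)*1) + 15 = 13*sqrt(4 + 1/4) + 15 = 13*sqrt(17/4) + 15 = 13*(sqrt(17)/2) + 15 = 13*sqrt(17)/2 + 15 = 15 + 13*sqrt(17)/2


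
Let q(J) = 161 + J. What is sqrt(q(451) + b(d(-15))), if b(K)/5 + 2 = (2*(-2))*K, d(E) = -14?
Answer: 21*sqrt(2) ≈ 29.698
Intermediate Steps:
b(K) = -10 - 20*K (b(K) = -10 + 5*((2*(-2))*K) = -10 + 5*(-4*K) = -10 - 20*K)
sqrt(q(451) + b(d(-15))) = sqrt((161 + 451) + (-10 - 20*(-14))) = sqrt(612 + (-10 + 280)) = sqrt(612 + 270) = sqrt(882) = 21*sqrt(2)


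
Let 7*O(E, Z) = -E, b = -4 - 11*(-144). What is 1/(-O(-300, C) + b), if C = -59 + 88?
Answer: 7/10760 ≈ 0.00065056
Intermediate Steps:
b = 1580 (b = -4 + 1584 = 1580)
C = 29
O(E, Z) = -E/7 (O(E, Z) = (-E)/7 = -E/7)
1/(-O(-300, C) + b) = 1/(-(-1)*(-300)/7 + 1580) = 1/(-1*300/7 + 1580) = 1/(-300/7 + 1580) = 1/(10760/7) = 7/10760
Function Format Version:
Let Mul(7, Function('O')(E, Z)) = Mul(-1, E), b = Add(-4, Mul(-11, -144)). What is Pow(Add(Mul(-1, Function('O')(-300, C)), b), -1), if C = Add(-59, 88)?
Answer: Rational(7, 10760) ≈ 0.00065056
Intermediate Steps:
b = 1580 (b = Add(-4, 1584) = 1580)
C = 29
Function('O')(E, Z) = Mul(Rational(-1, 7), E) (Function('O')(E, Z) = Mul(Rational(1, 7), Mul(-1, E)) = Mul(Rational(-1, 7), E))
Pow(Add(Mul(-1, Function('O')(-300, C)), b), -1) = Pow(Add(Mul(-1, Mul(Rational(-1, 7), -300)), 1580), -1) = Pow(Add(Mul(-1, Rational(300, 7)), 1580), -1) = Pow(Add(Rational(-300, 7), 1580), -1) = Pow(Rational(10760, 7), -1) = Rational(7, 10760)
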